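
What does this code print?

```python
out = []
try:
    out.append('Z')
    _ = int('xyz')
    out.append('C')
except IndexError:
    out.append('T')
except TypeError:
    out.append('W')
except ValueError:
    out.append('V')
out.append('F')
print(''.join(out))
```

Execution trace: 'Z' (try body) → 'V' (except ValueError) → 'F' (after the try/except). Output: ZVF

Answer: ZVF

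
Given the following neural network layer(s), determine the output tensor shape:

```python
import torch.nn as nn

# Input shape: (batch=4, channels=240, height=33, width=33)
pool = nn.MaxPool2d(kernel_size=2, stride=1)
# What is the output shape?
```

Input: (4, 240, 33, 33) -> Output: (4, 240, 32, 32)

Answer: (4, 240, 32, 32)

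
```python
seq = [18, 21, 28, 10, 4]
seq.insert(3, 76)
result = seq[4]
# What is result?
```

Trace:
`seq = [18, 21, 28, 10, 4]` → seq = [18, 21, 28, 10, 4]
`seq.insert(3, 76)` → seq = [18, 21, 28, 76, 10, 4]
`result = seq[4]` → result = 10
So result = 10

Answer: 10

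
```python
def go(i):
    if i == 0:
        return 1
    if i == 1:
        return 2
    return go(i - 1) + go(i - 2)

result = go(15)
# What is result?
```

Build up from base cases: go(0)=1, go(1)=2, go(2)=3, go(3)=5, go(4)=8, go(5)=13, go(6)=21, ..., go(15)=1597

Answer: 1597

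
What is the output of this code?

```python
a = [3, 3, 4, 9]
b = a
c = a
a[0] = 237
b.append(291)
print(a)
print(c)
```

Key concept: multiple aliases.
Step by step:
`a = [3, 3, 4, 9]` → a = [3, 3, 4, 9]
`b = a` → b = [3, 3, 4, 9] (same object as a)
`c = a` → c = [3, 3, 4, 9] (same object as a, b)
`a[0] = 237` → a = [237, 3, 4, 9] (same object as b, c); b = [237, 3, 4, 9] (same object as a, c); c = [237, 3, 4, 9] (same object as a, b)
`b.append(291)` → a = [237, 3, 4, 9, 291] (same object as b, c); b = [237, 3, 4, 9, 291] (same object as a, c); c = [237, 3, 4, 9, 291] (same object as a, b)
`print(a)` → prints [237, 3, 4, 9, 291]
`print(c)` → prints [237, 3, 4, 9, 291]

Answer:
[237, 3, 4, 9, 291]
[237, 3, 4, 9, 291]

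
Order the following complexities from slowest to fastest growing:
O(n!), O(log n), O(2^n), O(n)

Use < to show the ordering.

Ordered by growth rate: O(log n) < O(n) < O(2^n) < O(n!)

Answer: O(log n) < O(n) < O(2^n) < O(n!)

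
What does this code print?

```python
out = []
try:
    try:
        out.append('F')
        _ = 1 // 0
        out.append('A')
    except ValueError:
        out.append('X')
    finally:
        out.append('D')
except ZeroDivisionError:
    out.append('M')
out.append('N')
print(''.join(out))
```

Execution trace: 'F' (try body) → 'D' (finally) → 'M' (outer except ZeroDivisionError) → 'N' (after the try/except). Output: FDMN

Answer: FDMN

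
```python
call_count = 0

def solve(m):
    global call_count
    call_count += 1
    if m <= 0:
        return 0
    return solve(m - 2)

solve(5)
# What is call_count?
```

Linear recursion stepping by 2: 4 calls from m=5 down to ≤0.

Answer: 4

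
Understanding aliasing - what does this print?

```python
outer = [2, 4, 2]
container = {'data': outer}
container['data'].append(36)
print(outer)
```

Key concept: dict holds reference to list.
Step by step:
`outer = [2, 4, 2]` → outer = [2, 4, 2]
`container = {'data': outer}` → container = {'data': [2, 4, 2]}
`container['data'].append(36)` → outer = [2, 4, 2, 36]; container = {'data': [2, 4, 2, 36]}
`print(outer)` → prints [2, 4, 2, 36]

Answer: [2, 4, 2, 36]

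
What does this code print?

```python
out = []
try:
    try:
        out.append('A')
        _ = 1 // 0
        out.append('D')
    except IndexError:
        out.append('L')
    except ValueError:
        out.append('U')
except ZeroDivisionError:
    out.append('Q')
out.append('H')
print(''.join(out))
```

Execution trace: 'A' (try body) → 'Q' (outer except ZeroDivisionError) → 'H' (after the try/except). Output: AQH

Answer: AQH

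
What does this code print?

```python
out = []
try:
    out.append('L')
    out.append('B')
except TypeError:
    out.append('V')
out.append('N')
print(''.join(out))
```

Execution trace: 'L' (try body) → 'B' (try body, no exception) → 'N' (after the try/except). Output: LBN

Answer: LBN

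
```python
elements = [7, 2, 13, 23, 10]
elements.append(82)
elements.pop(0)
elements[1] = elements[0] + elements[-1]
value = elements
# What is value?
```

Trace:
`elements = [7, 2, 13, 23, 10]` → elements = [7, 2, 13, 23, 10]
`elements.append(82)` → elements = [7, 2, 13, 23, 10, 82]
`elements.pop(0)` → elements = [2, 13, 23, 10, 82]
`elements[1] = elements[0] + elements[-1]` → elements = [2, 84, 23, 10, 82]
`value = elements` → value = [2, 84, 23, 10, 82]
So value = [2, 84, 23, 10, 82]

Answer: [2, 84, 23, 10, 82]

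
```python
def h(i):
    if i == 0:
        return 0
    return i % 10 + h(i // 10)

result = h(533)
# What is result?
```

Sum of digits of 533: 3 + 3 + 5 = 11

Answer: 11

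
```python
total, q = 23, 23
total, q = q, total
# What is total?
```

Trace:
`total, q = 23, 23` → total = 23; q = 23
`total, q = q, total` → total = 23; q = 23
So total = 23

Answer: 23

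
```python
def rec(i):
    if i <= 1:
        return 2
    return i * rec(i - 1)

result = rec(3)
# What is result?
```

rec(3) = 3 * 2 * 2 = 12

Answer: 12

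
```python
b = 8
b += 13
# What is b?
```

Trace:
`b = 8` → b = 8
`b += 13` → b = 21
So b = 21

Answer: 21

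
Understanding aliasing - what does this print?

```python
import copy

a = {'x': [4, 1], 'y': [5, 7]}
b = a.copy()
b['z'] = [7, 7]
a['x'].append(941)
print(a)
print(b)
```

Key concept: shallow copy of dict with mutable values.
Step by step:
`a = {'x': [4, 1], 'y': [5, 7]}` → a = {'x': [4, 1], 'y': [5, 7]}
`b = a.copy()` → b = {'x': [4, 1], 'y': [5, 7]}
`b['z'] = [7, 7]` → b = {'x': [4, 1], 'y': [5, 7], 'z': [7, 7]}
`a['x'].append(941)` → a = {'x': [4, 1, 941], 'y': [5, 7]}; b = {'x': [4, 1, 941], 'y': [5, 7], 'z': [7, 7]}
`print(a)` → prints {'x': [4, 1, 941], 'y': [5, 7]}
`print(b)` → prints {'x': [4, 1, 941], 'y': [5, 7], 'z': [7, 7]}

Answer:
{'x': [4, 1, 941], 'y': [5, 7]}
{'x': [4, 1, 941], 'y': [5, 7], 'z': [7, 7]}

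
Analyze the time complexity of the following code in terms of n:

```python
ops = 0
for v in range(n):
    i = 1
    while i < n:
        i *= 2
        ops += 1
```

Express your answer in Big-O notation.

Each loop level contributes: n × log n. Multiplying the contributions gives O(n log n).

Answer: O(n log n)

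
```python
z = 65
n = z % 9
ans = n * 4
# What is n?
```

Trace:
`z = 65` → z = 65
`n = z % 9` → n = 2
`ans = n * 4` → ans = 8
So n = 2

Answer: 2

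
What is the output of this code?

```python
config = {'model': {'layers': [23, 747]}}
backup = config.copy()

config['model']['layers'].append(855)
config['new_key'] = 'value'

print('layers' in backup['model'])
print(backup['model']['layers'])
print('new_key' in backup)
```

Key concept: shallow copy gotcha with nested dict.
Step by step:
`config = {'model': {'layers': [23, 747]}}` → config = {'model': {'layers': [23, 747]}}
`backup = config.copy()` → backup = {'model': {'layers': [23, 747]}}
`config['model']['layers'].append(855)` → config = {'model': {'layers': [23, 747, 855]}}; backup = {'model': {'layers': [23, 747, 855]}}
`config['new_key'] = 'value'` → config = {'model': {'layers': [23, 747, 855]}, 'new_key': 'value'}
`print('layers' in backup['model'])` → prints True
`print(backup['model']['layers'])` → prints [23, 747, 855]
`print('new_key' in backup)` → prints False

Answer:
True
[23, 747, 855]
False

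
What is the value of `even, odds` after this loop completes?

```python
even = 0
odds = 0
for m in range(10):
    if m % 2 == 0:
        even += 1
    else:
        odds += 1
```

Count evens and odds in range(10)
`even, odds` takes the values: (0, 0) → (1, 0) → (1, 1) → (2, 1) → (2, 2) → (3, 2) → (3, 3) → (4, 3) → (4, 4) → (5, 4) → (5, 5)

Answer: 5, 5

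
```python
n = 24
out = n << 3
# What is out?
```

Trace:
`n = 24` → n = 24
`out = n << 3` → out = 192
So out = 192

Answer: 192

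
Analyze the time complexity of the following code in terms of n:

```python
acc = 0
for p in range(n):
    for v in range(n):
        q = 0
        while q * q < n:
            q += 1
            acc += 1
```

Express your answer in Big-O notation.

Each loop level contributes: n × n × √n. Multiplying the contributions gives O(n^2√n).

Answer: O(n^2√n)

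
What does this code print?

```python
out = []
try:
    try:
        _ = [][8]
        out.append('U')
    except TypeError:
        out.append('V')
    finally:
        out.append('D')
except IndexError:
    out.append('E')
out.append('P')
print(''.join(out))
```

Execution trace: 'D' (inner finally) → 'E' (outer except IndexError) → 'P' (after the try/except). Output: DEP

Answer: DEP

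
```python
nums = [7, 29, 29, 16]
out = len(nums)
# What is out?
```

Trace:
`nums = [7, 29, 29, 16]` → nums = [7, 29, 29, 16]
`out = len(nums)` → out = 4
So out = 4

Answer: 4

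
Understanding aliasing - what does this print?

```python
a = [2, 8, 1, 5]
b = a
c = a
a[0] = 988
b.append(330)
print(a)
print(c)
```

Key concept: multiple aliases.
Step by step:
`a = [2, 8, 1, 5]` → a = [2, 8, 1, 5]
`b = a` → b = [2, 8, 1, 5] (same object as a)
`c = a` → c = [2, 8, 1, 5] (same object as a, b)
`a[0] = 988` → a = [988, 8, 1, 5] (same object as b, c); b = [988, 8, 1, 5] (same object as a, c); c = [988, 8, 1, 5] (same object as a, b)
`b.append(330)` → a = [988, 8, 1, 5, 330] (same object as b, c); b = [988, 8, 1, 5, 330] (same object as a, c); c = [988, 8, 1, 5, 330] (same object as a, b)
`print(a)` → prints [988, 8, 1, 5, 330]
`print(c)` → prints [988, 8, 1, 5, 330]

Answer:
[988, 8, 1, 5, 330]
[988, 8, 1, 5, 330]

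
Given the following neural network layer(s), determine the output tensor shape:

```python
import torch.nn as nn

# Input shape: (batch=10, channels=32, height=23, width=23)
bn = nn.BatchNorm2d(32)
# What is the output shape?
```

Input: (10, 32, 23, 23) -> Output: (10, 32, 23, 23)

Answer: (10, 32, 23, 23)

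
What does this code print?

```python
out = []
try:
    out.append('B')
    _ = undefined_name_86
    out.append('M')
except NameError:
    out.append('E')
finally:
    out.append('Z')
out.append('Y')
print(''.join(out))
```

Execution trace: 'B' (try body) → 'E' (except NameError) → 'Z' (finally) → 'Y' (after the try/except). Output: BEZY

Answer: BEZY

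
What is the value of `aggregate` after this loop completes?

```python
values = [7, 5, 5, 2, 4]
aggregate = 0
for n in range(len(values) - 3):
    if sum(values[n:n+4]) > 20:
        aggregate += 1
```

Count windows with sum > 20
`aggregate` takes the values: 0

Answer: 0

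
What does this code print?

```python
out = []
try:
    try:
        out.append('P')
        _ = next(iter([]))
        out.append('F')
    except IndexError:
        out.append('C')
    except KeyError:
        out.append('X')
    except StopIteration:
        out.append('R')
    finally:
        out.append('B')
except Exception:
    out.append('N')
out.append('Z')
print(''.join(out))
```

Execution trace: 'P' (inner try body) → 'R' (inner except StopIteration) → 'B' (inner finally) → 'Z' (after the try/except). Output: PRBZ

Answer: PRBZ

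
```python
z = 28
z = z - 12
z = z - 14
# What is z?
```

Trace:
`z = 28` → z = 28
`z = z - 12` → z = 16
`z = z - 14` → z = 2
So z = 2

Answer: 2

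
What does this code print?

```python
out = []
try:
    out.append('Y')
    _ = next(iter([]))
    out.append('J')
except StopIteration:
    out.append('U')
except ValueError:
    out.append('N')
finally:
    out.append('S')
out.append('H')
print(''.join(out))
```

Execution trace: 'Y' (try body) → 'U' (except StopIteration) → 'S' (finally) → 'H' (after the try/except). Output: YUSH

Answer: YUSH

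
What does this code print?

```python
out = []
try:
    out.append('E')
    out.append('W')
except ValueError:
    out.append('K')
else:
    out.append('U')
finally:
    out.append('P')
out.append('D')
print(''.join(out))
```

Execution trace: 'E' (try body) → 'W' (try body, no exception) → 'U' (else) → 'P' (finally) → 'D' (after the try/except). Output: EWUPD

Answer: EWUPD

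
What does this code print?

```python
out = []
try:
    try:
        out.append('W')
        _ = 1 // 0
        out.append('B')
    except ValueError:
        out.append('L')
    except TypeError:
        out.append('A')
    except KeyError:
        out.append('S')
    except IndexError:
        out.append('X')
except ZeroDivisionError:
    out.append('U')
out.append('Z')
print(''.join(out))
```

Execution trace: 'W' (try body) → 'U' (outer except ZeroDivisionError) → 'Z' (after the try/except). Output: WUZ

Answer: WUZ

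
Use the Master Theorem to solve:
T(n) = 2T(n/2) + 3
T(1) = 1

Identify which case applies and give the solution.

a=2, b=2, f(n)=3. log_2(2) = 1. Since c=0 < 1, Case 1 applies: T(n) = Θ(n^log_b(a)) = O(n).

Answer: O(n) - Case 1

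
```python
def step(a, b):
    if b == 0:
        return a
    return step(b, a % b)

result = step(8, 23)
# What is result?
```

step(8, 23) -> step(23, 8) -> step(8, 7) -> step(7, 1) -> step(1, 0) -> 1

Answer: 1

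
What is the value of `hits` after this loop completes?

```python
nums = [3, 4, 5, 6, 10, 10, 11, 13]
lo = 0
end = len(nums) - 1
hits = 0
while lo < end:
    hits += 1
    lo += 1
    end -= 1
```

Iterations until pointers meet (list length 8)
`hits` takes the values: 0 → 1 → 2 → 3 → 4

Answer: 4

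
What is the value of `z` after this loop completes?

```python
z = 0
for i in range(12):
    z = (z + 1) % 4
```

Increment mod 4, 12 times = 0
`z` takes the values: 0 → 1 → 2 → 3 → 0 → 1 → 2 → 3 → 0 → 1 → 2 → 3 → 0

Answer: 0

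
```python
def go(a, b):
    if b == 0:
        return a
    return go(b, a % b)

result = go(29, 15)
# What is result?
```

go(29, 15) -> go(15, 14) -> go(14, 1) -> go(1, 0) -> 1

Answer: 1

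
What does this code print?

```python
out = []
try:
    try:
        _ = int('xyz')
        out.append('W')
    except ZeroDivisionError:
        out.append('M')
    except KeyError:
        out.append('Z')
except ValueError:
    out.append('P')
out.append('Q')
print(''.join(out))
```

Execution trace: 'P' (outer except ValueError) → 'Q' (after the try/except). Output: PQ

Answer: PQ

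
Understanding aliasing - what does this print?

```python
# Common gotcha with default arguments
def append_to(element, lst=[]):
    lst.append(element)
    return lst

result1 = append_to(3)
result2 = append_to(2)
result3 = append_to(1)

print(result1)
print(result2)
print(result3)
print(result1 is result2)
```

Key concept: mutable default argument gotcha.
Step by step:
`result1 = append_to(3)` → result1 = [3]
`result2 = append_to(2)` → result1 = [3, 2] (same object as result2); result2 = [3, 2] (same object as result1)
`result3 = append_to(1)` → result1 = [3, 2, 1] (same object as result2, result3); result2 = [3, 2, 1] (same object as result1, result3); result3 = [3, 2, 1] (same object as result1, result2)
`print(result1)` → prints [3, 2, 1]
`print(result2)` → prints [3, 2, 1]
`print(result3)` → prints [3, 2, 1]
`print(result1 is result2)` → prints True

Answer:
[3, 2, 1]
[3, 2, 1]
[3, 2, 1]
True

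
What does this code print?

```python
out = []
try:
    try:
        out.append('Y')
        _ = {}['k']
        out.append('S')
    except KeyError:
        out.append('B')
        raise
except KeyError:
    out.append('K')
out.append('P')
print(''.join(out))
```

Execution trace: 'Y' (inner try body) → 'B' (inner except KeyError) → 'K' (outer except KeyError) → 'P' (after the try/except). Output: YBKP

Answer: YBKP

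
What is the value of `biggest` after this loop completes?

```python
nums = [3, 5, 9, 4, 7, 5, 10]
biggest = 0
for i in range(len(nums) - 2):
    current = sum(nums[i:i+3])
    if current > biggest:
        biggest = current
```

Max sum of 3-element window in [3, 5, 9, 4, 7, 5, 10]
`biggest` takes the values: 0 → 17 → 18 → 20 → 22

Answer: 22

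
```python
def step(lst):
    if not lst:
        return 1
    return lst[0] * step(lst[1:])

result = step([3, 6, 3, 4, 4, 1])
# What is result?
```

Product over [3, 6, 3, 4, 4, 1] = 3 * 6 * 3 * 4 * 4 * 1 = 864

Answer: 864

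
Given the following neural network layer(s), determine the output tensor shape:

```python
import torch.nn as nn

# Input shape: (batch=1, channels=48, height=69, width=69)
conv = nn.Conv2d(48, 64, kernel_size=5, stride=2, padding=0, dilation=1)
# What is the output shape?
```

Input: (1, 48, 69, 69) -> Output: (1, 64, 33, 33)

Answer: (1, 64, 33, 33)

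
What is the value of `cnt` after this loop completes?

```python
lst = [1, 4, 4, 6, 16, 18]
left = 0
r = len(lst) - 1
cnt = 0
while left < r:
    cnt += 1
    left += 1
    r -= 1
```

Iterations until pointers meet (list length 6)
`cnt` takes the values: 0 → 1 → 2 → 3

Answer: 3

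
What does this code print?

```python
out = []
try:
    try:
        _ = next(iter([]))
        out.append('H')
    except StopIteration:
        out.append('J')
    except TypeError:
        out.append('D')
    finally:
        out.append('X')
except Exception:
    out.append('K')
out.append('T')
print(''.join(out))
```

Execution trace: 'J' (inner except StopIteration) → 'X' (inner finally) → 'T' (after the try/except). Output: JXT

Answer: JXT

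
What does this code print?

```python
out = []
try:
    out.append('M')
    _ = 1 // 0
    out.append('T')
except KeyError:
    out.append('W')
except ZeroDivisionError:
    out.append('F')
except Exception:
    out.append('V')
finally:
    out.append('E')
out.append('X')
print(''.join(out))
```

Execution trace: 'M' (try body) → 'F' (except ZeroDivisionError) → 'E' (finally) → 'X' (after the try/except). Output: MFEX

Answer: MFEX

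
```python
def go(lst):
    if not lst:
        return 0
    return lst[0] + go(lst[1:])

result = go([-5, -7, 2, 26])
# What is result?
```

(-5) + (-7) + 2 + 26 + 0 = 16

Answer: 16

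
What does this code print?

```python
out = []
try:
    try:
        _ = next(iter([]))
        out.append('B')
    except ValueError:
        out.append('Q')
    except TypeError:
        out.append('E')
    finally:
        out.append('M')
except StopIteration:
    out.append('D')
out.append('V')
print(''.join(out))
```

Execution trace: 'M' (finally) → 'D' (outer except StopIteration) → 'V' (after the try/except). Output: MDV

Answer: MDV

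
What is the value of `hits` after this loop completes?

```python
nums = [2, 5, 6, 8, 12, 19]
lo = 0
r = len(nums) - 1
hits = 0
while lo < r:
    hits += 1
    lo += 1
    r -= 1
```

Iterations until pointers meet (list length 6)
`hits` takes the values: 0 → 1 → 2 → 3

Answer: 3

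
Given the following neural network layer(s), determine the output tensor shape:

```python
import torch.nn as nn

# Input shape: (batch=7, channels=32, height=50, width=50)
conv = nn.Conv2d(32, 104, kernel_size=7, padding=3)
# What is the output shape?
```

Input: (7, 32, 50, 50) -> Output: (7, 104, 50, 50)

Answer: (7, 104, 50, 50)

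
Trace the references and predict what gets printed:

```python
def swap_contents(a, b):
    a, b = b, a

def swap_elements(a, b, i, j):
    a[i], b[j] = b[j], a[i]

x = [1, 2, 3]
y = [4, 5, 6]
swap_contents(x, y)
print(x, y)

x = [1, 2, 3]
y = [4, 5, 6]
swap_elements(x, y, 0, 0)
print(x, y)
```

Key concept: parameter rebinding vs mutation.
Step by step:
`x = [1, 2, 3]` → x = [1, 2, 3]
`y = [4, 5, 6]` → y = [4, 5, 6]
`swap_contents(x, y)` → no visible change to tracked variables
`print(x, y)` → prints [1, 2, 3] [4, 5, 6]
`x = [1, 2, 3]` → x = [1, 2, 3]
`y = [4, 5, 6]` → y = [4, 5, 6]
`swap_elements(x, y, 0, 0)` → x = [4, 2, 3]; y = [1, 5, 6]
`print(x, y)` → prints [4, 2, 3] [1, 5, 6]

Answer:
[1, 2, 3] [4, 5, 6]
[4, 2, 3] [1, 5, 6]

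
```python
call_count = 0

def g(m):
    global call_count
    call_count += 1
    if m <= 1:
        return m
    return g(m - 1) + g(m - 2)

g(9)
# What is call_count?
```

Calls(m) = 1 + Calls(m-1) + Calls(m-2); Calls(0)=Calls(1)=1. For m=9 this gives 109.

Answer: 109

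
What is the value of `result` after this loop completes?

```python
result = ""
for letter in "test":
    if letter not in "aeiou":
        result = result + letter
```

Remove vowels from 'test'
`result` takes the values: "" → "t" → "ts" → "tst"

Answer: "tst"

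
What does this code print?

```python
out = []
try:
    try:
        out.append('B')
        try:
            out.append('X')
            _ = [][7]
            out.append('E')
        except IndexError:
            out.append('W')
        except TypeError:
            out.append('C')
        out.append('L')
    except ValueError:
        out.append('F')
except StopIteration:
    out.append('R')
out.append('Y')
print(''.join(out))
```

Execution trace: 'B' (try body) → 'X' (inner try body) → 'W' (inner except IndexError) → 'L' (try body, no exception) → 'Y' (after the try/except). Output: BXWLY

Answer: BXWLY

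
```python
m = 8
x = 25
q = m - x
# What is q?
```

Trace:
`m = 8` → m = 8
`x = 25` → x = 25
`q = m - x` → q = -17
So q = -17

Answer: -17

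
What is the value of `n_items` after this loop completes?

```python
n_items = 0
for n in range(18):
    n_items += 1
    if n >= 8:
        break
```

Loop breaks when n reaches 8, n_items is 9
`n_items` takes the values: 0 → 1 → 2 → 3 → 4 → 5 → 6 → 7 → 8 → 9

Answer: 9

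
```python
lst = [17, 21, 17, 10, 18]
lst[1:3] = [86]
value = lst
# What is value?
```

Trace:
`lst = [17, 21, 17, 10, 18]` → lst = [17, 21, 17, 10, 18]
`lst[1:3] = [86]` → lst = [17, 86, 10, 18]
`value = lst` → value = [17, 86, 10, 18]
So value = [17, 86, 10, 18]

Answer: [17, 86, 10, 18]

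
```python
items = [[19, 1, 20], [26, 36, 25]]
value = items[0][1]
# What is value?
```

Trace:
`items = [[19, 1, 20], [26, 36, 25]]` → items = [[19, 1, 20], [26, 36, 25]]
`value = items[0][1]` → value = 1
So value = 1

Answer: 1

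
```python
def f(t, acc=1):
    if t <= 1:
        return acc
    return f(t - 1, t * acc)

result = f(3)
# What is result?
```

Accumulator trace (n, acc): (3, 1) -> (2, 3) -> (1, 6) -> return 6

Answer: 6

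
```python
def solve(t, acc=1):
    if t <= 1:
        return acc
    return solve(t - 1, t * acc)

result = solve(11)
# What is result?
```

Accumulator trace (n, acc): (11, 1) -> (10, 11) -> (9, 110) -> (8, 990) -> (7, 7920) -> (6, 55440) -> (5, 332640) -> (4, 1663200) -> (3, 6652800) -> (2, 19958400) -> (1, 39916800) -> return 39916800

Answer: 39916800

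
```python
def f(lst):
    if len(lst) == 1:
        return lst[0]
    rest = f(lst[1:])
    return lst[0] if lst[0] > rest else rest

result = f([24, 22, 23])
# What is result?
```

Recursive max over [24, 22, 23] = 24

Answer: 24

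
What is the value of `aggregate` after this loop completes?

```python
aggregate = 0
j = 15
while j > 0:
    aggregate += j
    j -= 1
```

Sum 15 down to 1
`aggregate` takes the values: 0 → 15 → 29 → 42 → 54 → 65 → 75 → 84 → 92 → 99 → 105 → 110 → 114 → 117 → 119 → 120

Answer: 120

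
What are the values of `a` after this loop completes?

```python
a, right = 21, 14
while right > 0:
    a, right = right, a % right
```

GCD of 21 and 14
`a` takes the values: 21 → 14 → 7

Answer: 7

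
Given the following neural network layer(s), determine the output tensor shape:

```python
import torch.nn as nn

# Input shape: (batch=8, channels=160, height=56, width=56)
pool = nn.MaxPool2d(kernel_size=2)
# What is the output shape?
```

Input: (8, 160, 56, 56) -> Output: (8, 160, 28, 28)

Answer: (8, 160, 28, 28)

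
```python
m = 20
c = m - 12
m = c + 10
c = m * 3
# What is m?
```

Trace:
`m = 20` → m = 20
`c = m - 12` → c = 8
`m = c + 10` → m = 18
`c = m * 3` → c = 54
So m = 18

Answer: 18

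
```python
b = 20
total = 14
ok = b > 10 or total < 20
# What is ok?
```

Trace:
`b = 20` → b = 20
`total = 14` → total = 14
`ok = b > 10 or total < 20` → ok = True
So ok = True

Answer: True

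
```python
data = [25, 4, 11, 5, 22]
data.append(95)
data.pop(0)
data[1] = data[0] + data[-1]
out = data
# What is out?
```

Trace:
`data = [25, 4, 11, 5, 22]` → data = [25, 4, 11, 5, 22]
`data.append(95)` → data = [25, 4, 11, 5, 22, 95]
`data.pop(0)` → data = [4, 11, 5, 22, 95]
`data[1] = data[0] + data[-1]` → data = [4, 99, 5, 22, 95]
`out = data` → out = [4, 99, 5, 22, 95]
So out = [4, 99, 5, 22, 95]

Answer: [4, 99, 5, 22, 95]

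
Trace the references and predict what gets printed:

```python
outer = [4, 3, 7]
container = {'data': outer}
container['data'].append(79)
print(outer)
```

Key concept: dict holds reference to list.
Step by step:
`outer = [4, 3, 7]` → outer = [4, 3, 7]
`container = {'data': outer}` → container = {'data': [4, 3, 7]}
`container['data'].append(79)` → outer = [4, 3, 7, 79]; container = {'data': [4, 3, 7, 79]}
`print(outer)` → prints [4, 3, 7, 79]

Answer: [4, 3, 7, 79]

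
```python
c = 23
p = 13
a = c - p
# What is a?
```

Trace:
`c = 23` → c = 23
`p = 13` → p = 13
`a = c - p` → a = 10
So a = 10

Answer: 10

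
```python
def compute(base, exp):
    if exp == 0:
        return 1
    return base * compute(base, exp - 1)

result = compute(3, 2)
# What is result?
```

compute(3, 2) = 3 * 3 = 9

Answer: 9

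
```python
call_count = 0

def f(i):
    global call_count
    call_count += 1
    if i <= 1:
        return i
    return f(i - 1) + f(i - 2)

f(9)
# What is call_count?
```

Calls(i) = 1 + Calls(i-1) + Calls(i-2); Calls(0)=Calls(1)=1. For i=9 this gives 109.

Answer: 109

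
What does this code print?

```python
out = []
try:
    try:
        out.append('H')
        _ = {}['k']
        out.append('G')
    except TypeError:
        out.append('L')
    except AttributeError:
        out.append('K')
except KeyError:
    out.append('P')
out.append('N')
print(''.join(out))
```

Execution trace: 'H' (try body) → 'P' (outer except KeyError) → 'N' (after the try/except). Output: HPN

Answer: HPN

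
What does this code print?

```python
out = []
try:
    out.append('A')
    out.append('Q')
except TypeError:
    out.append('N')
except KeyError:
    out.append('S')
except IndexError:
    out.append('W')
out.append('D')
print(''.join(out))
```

Execution trace: 'A' (try body) → 'Q' (try body, no exception) → 'D' (after the try/except). Output: AQD

Answer: AQD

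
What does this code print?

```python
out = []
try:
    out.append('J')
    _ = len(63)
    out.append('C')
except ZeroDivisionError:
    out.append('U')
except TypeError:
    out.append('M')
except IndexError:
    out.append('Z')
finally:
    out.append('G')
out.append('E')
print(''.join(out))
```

Execution trace: 'J' (try body) → 'M' (except TypeError) → 'G' (finally) → 'E' (after the try/except). Output: JMGE

Answer: JMGE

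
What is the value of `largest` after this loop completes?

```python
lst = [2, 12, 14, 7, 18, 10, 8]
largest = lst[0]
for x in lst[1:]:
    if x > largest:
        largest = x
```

Maximum of [2, 12, 14, 7, 18, 10, 8]
`largest` takes the values: 2 → 12 → 14 → 18

Answer: 18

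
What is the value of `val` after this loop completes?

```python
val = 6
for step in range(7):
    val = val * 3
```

Multiply by 3, 7 times: 6 * 3^7 = 13122
`val` takes the values: 6 → 18 → 54 → 162 → 486 → 1458 → 4374 → 13122

Answer: 13122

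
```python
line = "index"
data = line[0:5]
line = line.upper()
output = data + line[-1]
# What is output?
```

Trace:
`line = "index"` → line = 'index'
`data = line[0:5]` → data = 'index'
`line = line.upper()` → line = 'INDEX'
`output = data + line[-1]` → output = 'indexX'
So output = 'indexX'

Answer: 'indexX'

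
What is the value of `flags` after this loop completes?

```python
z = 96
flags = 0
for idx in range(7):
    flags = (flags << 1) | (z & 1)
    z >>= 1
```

Reverse lowest 7 bits of 96
`flags` takes the values: 0 → 1 → 3

Answer: 3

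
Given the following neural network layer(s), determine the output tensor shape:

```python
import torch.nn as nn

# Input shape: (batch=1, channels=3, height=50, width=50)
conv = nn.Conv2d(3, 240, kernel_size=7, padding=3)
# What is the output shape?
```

Input: (1, 3, 50, 50) -> Output: (1, 240, 50, 50)

Answer: (1, 240, 50, 50)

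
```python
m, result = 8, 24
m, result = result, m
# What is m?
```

Trace:
`m, result = 8, 24` → m = 8; result = 24
`m, result = result, m` → m = 24; result = 8
So m = 24

Answer: 24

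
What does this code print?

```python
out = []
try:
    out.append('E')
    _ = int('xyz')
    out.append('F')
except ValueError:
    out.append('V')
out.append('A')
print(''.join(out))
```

Execution trace: 'E' (try body) → 'V' (except ValueError) → 'A' (after the try/except). Output: EVA

Answer: EVA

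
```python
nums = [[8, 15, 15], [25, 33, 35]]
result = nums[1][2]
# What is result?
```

Trace:
`nums = [[8, 15, 15], [25, 33, 35]]` → nums = [[8, 15, 15], [25, 33, 35]]
`result = nums[1][2]` → result = 35
So result = 35

Answer: 35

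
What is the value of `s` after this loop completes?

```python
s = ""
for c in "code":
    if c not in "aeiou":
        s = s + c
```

Remove vowels from 'code'
`s` takes the values: "" → "c" → "cd"

Answer: "cd"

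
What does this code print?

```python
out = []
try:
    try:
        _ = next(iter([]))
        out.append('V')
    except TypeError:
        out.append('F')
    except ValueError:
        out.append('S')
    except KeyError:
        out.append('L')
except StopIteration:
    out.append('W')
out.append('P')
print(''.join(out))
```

Execution trace: 'W' (outer except StopIteration) → 'P' (after the try/except). Output: WP

Answer: WP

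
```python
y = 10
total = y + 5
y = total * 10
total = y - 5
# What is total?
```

Trace:
`y = 10` → y = 10
`total = y + 5` → total = 15
`y = total * 10` → y = 150
`total = y - 5` → total = 145
So total = 145

Answer: 145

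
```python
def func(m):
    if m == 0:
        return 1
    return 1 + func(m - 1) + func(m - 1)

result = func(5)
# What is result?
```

func(m) = 1 + 2·func(m-1), func(0)=1. Closed form: (1+1)·2^5 - 1 = 63.

Answer: 63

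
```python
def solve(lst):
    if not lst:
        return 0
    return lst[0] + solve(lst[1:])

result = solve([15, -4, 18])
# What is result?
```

15 + (-4) + 18 + 0 = 29

Answer: 29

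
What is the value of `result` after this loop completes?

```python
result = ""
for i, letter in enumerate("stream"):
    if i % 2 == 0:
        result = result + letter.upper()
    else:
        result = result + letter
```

Uppercase even positions in 'stream'
`result` takes the values: "" → "S" → "St" → "StR" → "StRe" → "StReA" → "StReAm"

Answer: "StReAm"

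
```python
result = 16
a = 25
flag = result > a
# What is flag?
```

Trace:
`result = 16` → result = 16
`a = 25` → a = 25
`flag = result > a` → flag = False
So flag = False

Answer: False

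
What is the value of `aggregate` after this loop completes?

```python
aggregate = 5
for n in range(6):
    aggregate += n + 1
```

Start at 5, add 1 to 6 = 26
`aggregate` takes the values: 5 → 6 → 8 → 11 → 15 → 20 → 26

Answer: 26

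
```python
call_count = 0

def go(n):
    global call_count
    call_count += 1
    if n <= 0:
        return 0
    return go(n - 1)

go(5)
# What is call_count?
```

Linear recursion stepping by 1: 6 calls from n=5 down to ≤0.

Answer: 6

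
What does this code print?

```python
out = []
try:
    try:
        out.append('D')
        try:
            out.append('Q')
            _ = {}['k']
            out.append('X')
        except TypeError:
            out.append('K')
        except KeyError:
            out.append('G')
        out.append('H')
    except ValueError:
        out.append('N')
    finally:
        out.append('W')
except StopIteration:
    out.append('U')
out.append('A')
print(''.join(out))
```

Execution trace: 'D' (try body) → 'Q' (inner try body) → 'G' (inner except KeyError) → 'H' (try body, no exception) → 'W' (finally) → 'A' (after the try/except). Output: DQGHWA

Answer: DQGHWA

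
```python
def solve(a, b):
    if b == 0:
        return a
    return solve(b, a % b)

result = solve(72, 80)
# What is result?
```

solve(72, 80) -> solve(80, 72) -> solve(72, 8) -> solve(8, 0) -> 8

Answer: 8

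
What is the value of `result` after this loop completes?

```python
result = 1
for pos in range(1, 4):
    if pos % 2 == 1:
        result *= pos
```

Product of odd numbers 1 to 3
`result` takes the values: 1 → 3

Answer: 3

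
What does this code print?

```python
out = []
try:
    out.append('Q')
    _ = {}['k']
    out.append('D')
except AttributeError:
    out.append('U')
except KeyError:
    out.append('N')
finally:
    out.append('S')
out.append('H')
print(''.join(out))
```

Execution trace: 'Q' (try body) → 'N' (except KeyError) → 'S' (finally) → 'H' (after the try/except). Output: QNSH

Answer: QNSH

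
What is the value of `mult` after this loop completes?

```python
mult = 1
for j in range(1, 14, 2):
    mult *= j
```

Product of 1, 3, 5, ... up to 13
`mult` takes the values: 1 → 3 → 15 → 105 → 945 → 10395 → 135135

Answer: 135135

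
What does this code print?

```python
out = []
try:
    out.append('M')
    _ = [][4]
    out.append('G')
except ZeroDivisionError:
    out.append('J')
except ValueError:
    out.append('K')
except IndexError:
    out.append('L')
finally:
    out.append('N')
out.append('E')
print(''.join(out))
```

Execution trace: 'M' (try body) → 'L' (except IndexError) → 'N' (finally) → 'E' (after the try/except). Output: MLNE

Answer: MLNE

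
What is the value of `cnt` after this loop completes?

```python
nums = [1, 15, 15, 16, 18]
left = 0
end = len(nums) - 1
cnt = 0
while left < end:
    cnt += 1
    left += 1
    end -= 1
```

Iterations until pointers meet (list length 5)
`cnt` takes the values: 0 → 1 → 2

Answer: 2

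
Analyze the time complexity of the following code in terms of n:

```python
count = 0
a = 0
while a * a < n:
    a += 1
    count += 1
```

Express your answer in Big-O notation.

Each loop level contributes: √n. Multiplying the contributions gives O(√n).

Answer: O(√n)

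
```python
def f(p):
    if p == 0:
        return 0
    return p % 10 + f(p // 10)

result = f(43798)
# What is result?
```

Sum of digits of 43798: 8 + 9 + 7 + 3 + 4 = 31

Answer: 31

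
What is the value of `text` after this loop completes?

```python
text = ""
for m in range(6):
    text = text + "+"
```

Repeat '+' 6 times
`text` takes the values: "" → "+" → "++" → "+++" → "++++" → "+++++" → "++++++"

Answer: "++++++"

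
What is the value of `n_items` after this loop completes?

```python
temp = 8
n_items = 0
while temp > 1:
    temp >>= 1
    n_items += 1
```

Count right shifts until 1
`n_items` takes the values: 0 → 1 → 2 → 3

Answer: 3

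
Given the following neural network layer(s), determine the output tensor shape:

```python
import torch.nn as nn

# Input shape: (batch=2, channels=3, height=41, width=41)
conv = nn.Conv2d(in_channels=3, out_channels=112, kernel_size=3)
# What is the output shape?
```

Input: (2, 3, 41, 41) -> Output: (2, 112, 39, 39)

Answer: (2, 112, 39, 39)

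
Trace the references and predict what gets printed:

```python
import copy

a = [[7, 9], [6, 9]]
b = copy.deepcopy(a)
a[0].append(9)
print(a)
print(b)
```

Key concept: deep copy is fully independent.
Step by step:
`a = [[7, 9], [6, 9]]` → a = [[7, 9], [6, 9]]
`b = copy.deepcopy(a)` → b = [[7, 9], [6, 9]]
`a[0].append(9)` → a = [[7, 9, 9], [6, 9]]
`print(a)` → prints [[7, 9, 9], [6, 9]]
`print(b)` → prints [[7, 9], [6, 9]]

Answer:
[[7, 9, 9], [6, 9]]
[[7, 9], [6, 9]]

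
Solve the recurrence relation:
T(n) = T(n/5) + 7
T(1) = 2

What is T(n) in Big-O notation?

Each step divides n by 5 and adds 7. After log_5(n) steps we reach T(1)=2. So T(n) = 7·log_5(n) + 2 = O(log n).

Answer: O(log n)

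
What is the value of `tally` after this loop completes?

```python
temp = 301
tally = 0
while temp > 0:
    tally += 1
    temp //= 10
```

Count digits by repeated division by 10
`tally` takes the values: 0 → 1 → 2 → 3

Answer: 3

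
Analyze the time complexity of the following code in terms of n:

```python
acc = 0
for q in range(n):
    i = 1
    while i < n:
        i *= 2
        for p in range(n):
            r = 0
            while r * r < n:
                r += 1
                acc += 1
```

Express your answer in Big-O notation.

Each loop level contributes: n × log n × n × √n. Multiplying the contributions gives O(n^2√n log n).

Answer: O(n^2√n log n)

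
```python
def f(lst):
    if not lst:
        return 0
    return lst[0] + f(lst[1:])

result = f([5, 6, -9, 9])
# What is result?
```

5 + 6 + (-9) + 9 + 0 = 11

Answer: 11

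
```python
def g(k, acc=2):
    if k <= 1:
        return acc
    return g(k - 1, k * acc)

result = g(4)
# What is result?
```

Accumulator trace (n, acc): (4, 2) -> (3, 8) -> (2, 24) -> (1, 48) -> return 48

Answer: 48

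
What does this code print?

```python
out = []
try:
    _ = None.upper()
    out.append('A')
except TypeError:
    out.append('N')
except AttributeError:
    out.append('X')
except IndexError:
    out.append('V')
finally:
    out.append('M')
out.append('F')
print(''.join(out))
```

Execution trace: 'X' (except AttributeError) → 'M' (finally) → 'F' (after the try/except). Output: XMF

Answer: XMF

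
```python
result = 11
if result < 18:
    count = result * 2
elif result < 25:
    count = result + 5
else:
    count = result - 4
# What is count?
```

Trace:
`result = 11` → result = 11
`if result < 18: ...` → result < 18 is True → count = 22
So count = 22

Answer: 22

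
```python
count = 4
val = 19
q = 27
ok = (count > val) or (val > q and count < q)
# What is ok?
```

Trace:
`count = 4` → count = 4
`val = 19` → val = 19
`q = 27` → q = 27
`ok = (count > val) or (val > q and count < q)` → ok = False
So ok = False

Answer: False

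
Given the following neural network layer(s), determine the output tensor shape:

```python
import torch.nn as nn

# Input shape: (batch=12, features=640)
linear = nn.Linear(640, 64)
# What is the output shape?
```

Input: (12, 640) -> Output: (12, 64)

Answer: (12, 64)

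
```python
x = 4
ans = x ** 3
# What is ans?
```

Trace:
`x = 4` → x = 4
`ans = x ** 3` → ans = 64
So ans = 64

Answer: 64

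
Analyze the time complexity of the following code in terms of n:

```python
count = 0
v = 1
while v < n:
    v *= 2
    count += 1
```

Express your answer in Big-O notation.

Each loop level contributes: log n. Multiplying the contributions gives O(log n).

Answer: O(log n)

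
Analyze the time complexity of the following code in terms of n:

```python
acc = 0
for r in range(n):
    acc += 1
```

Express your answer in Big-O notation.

Each loop level contributes: n. Multiplying the contributions gives O(n).

Answer: O(n)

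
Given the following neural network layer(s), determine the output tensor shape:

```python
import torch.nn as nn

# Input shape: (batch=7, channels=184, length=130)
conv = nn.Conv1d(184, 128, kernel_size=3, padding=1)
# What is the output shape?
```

Input: (7, 184, 130) -> Output: (7, 128, 130)

Answer: (7, 128, 130)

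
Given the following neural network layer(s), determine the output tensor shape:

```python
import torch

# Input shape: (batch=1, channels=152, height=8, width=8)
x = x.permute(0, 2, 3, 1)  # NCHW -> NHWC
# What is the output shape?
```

Input: (1, 152, 8, 8) -> Output: (1, 8, 8, 152)

Answer: (1, 8, 8, 152)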